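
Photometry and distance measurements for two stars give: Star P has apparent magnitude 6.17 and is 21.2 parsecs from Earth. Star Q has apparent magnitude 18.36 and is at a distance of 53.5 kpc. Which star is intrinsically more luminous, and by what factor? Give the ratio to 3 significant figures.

Star Q is more luminous, by a factor of 84.7.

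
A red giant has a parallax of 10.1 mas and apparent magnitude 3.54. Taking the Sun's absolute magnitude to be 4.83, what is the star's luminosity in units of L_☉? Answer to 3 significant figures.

L/L_☉ ≈ 322

d = 1/p = 1000/10.1 mas = 99.01 pc
M = m − 5 log₁₀ d + 5 = 3.54 − 5·1.9957 + 5 = -1.438
M − M_☉ = -1.438 − 4.83 = -6.268
L/L_☉ = 10^(−0.4 × -6.268) = 321.6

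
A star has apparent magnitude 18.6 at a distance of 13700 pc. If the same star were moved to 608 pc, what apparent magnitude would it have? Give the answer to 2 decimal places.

m ≈ 11.84

Flux ∝ 1/d², so Δm = 5 log₁₀(d₂/d₁) = 5 log₁₀(608/13700) = -6.764
m₂ = m₁ + Δm = 18.6 + (-6.764) = 11.836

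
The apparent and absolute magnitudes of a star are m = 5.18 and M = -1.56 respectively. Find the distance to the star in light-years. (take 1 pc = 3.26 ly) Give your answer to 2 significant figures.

d ≈ 730 ly

Distance modulus: m − M = 5.18 − (-1.56) = 6.740
m − M = 5 log₁₀ d − 5
log₁₀ d = (m − M)/5 + 1 = 2.3480
d = 10^2.3480 = 222.8 pc
= 726.5 ly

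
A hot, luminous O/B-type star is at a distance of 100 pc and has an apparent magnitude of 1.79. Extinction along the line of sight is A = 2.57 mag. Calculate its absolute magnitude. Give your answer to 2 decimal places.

M ≈ -5.78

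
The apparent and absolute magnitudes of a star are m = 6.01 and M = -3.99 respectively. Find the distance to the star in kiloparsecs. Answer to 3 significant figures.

d ≈ 1.00 kpc

μ = m − M = 10.000
m − M = 5 log₁₀ d − 5
log₁₀ d = (m − M)/5 + 1 = 3.0000
d = 10^3.0000 = 1000 pc
= 1.000 kpc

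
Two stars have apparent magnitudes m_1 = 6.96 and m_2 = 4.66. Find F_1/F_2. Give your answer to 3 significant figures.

F_1/F_2 ≈ 0.120

Magnitude difference = 2.30
Flux ratio = 10^(−0.4 Δm) = 10^(−0.4 × 2.30) = 10^-0.920 = 0.1202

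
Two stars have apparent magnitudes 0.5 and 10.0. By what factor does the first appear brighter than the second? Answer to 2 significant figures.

Δm = 0.5 − (10.0) = -9.5
Flux ratio = 10^(−0.4 Δm) = 10^(−0.4 × -9.5) = 10^3.800 = 6310

6300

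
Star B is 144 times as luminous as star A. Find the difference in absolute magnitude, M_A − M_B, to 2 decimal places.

Pogson: ΔM = −2.5 log₁₀(ratio) = −2.5 log₁₀(144) = −2.5 × 2.1584 = -5.396
Star B is brighter so has the smaller magnitude: M_A − M_B is positive.

M_A − M_B ≈ 5.40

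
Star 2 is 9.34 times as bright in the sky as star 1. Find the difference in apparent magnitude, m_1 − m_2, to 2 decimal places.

m_1 − m_2 ≈ 2.43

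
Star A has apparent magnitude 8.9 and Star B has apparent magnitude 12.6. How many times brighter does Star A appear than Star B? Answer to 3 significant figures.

30.2

Magnitude difference = -3.7
Flux ratio = 10^(−0.4 Δm) = 10^(−0.4 × -3.7) = 10^1.480 = 30.20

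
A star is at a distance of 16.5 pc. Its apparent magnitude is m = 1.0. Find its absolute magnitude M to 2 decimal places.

5 log₁₀(d/10 pc) = 5 log₁₀(16.50) − 5 = 1.087
M = m − 5 log₁₀(d/10) = 1.0 − 1.087 = -0.087

M ≈ -0.09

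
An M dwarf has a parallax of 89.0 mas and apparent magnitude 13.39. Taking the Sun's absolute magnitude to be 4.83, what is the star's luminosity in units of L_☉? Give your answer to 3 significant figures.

L/L_☉ ≈ 4.76×10^-4

d = 1/p = 1000/89.0 mas = 11.24 pc
M = m − 5 log₁₀ d + 5 = 13.39 − 5·1.0506 + 5 = 13.137
M − M_☉ = 13.137 − 4.83 = 8.307
L/L_☉ = 10^(−0.4 × 8.307) = 4.756×10^-4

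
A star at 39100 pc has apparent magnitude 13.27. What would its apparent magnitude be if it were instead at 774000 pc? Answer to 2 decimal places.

Flux ∝ 1/d², so Δm = 5 log₁₀(d₂/d₁) = 5 log₁₀(774000/39100) = 6.483
m₂ = m₁ + Δm = 13.27 + (6.483) = 19.753

m ≈ 19.75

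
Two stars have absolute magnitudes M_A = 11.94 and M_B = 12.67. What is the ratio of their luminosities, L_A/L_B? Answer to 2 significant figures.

ΔM = M_A − M_B = -0.73
L_A/L_B = 10^(−0.4 ΔM) = 10^0.292 = 1.959

L_A/L_B ≈ 2.0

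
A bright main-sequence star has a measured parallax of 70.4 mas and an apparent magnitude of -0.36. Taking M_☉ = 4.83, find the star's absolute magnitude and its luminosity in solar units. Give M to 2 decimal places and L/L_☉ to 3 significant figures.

M ≈ -1.12; L/L_☉ ≈ 240

d = 1/p = 1000/70.4 mas = 14.20 pc
M = m − 5 log₁₀ d + 5 = -0.36 − 5·1.1524 + 5 = -1.122
M − M_☉ = -1.122 − 4.83 = -5.952
L/L_☉ = 10^(−0.4 × -5.952) = 240.4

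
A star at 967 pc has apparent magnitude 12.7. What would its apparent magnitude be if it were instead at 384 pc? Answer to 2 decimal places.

m ≈ 10.69

Flux ∝ 1/d², so Δm = 5 log₁₀(d₂/d₁) = 5 log₁₀(384/967) = -2.005
m₂ = m₁ + Δm = 12.7 + (-2.005) = 10.695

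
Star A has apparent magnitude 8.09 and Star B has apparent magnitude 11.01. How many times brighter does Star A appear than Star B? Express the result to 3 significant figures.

Magnitude difference = -2.92
Flux ratio = 10^(−0.4 Δm) = 10^(−0.4 × -2.92) = 10^1.168 = 14.72

14.7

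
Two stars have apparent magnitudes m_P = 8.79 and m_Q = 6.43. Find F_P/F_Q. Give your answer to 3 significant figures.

F_P/F_Q ≈ 0.114

Magnitude difference = 2.36
Flux ratio = 10^(−0.4 Δm) = 10^(−0.4 × 2.36) = 10^-0.944 = 0.1138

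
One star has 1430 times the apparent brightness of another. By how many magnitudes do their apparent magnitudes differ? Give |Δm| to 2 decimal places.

|Δm| ≈ 7.89

Pogson: Δm = −2.5 log₁₀(ratio) = −2.5 log₁₀(1430) = −2.5 × 3.1553 = -7.888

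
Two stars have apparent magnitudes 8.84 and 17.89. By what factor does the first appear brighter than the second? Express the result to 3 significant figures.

Magnitude difference = -9.05
Flux ratio = 10^(−0.4 Δm) = 10^(−0.4 × -9.05) = 10^3.620 = 4169

4170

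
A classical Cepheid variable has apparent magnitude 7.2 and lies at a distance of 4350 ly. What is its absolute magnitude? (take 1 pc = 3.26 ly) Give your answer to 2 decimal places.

M ≈ -3.43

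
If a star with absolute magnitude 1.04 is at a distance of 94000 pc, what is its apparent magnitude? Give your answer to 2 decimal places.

m = M + 5 log₁₀ d − 5 = 1.04 + 5·4.9731 − 5 = 20.906

m ≈ 20.91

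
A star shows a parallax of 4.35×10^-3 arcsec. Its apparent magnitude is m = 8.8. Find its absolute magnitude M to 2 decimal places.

M ≈ 1.99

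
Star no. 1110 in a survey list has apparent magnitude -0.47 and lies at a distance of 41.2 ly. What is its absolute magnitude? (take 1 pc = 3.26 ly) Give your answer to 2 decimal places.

M ≈ -0.98

d = 41.2 ly / 3.26 = 12.64 pc
5 log₁₀(d/10 pc) = 5 log₁₀(12.64) − 5 = 0.508
M = m − 5 log₁₀(d/10) = -0.47 − 0.508 = -0.978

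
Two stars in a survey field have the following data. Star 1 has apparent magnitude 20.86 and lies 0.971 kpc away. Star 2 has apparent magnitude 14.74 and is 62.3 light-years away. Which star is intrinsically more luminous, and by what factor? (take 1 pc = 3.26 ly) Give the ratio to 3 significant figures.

Star 1 is more luminous, by a factor of 9.20.

Star 1: d = 0.971 kpc = 971.0 pc
Star 1: M = m − 5 log₁₀ d + 5 = 20.86 − 5·2.9872 + 5 = 10.924
Star 2: d = 62.3 ly / 3.26 = 19.11 pc
Star 2: M = m − 5 log₁₀ d + 5 = 14.74 − 5·1.2813 + 5 = 13.334
ΔM = M_1 − M_2 = 10.924 − (13.334) = -2.410; smaller M is more luminous → Star 1.
L ratio = 10^(0.4 |ΔM|) = 10^0.964 = 9.202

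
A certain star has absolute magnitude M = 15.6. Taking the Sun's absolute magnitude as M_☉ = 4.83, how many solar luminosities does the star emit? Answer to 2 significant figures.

M − M_☉ = 15.6 − 4.83 = 10.770
L/L_☉ = 10^(−0.4 (M − M_☉)) = 10^-4.308 = 4.920×10^-5

L/L_☉ ≈ 4.9×10^-5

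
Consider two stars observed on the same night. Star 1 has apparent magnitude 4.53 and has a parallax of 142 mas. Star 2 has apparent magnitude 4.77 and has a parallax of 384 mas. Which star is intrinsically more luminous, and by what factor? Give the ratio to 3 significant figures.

Star 1: p = 142 mas = 0.142″ → d = 1/p = 7.042 pc
Star 1: M = m − 5 log₁₀ d + 5 = 4.53 − 5·0.8477 + 5 = 5.291
Star 2: p = 384 mas = 0.384″ → d = 1/p = 2.604 pc
Star 2: M = m − 5 log₁₀ d + 5 = 4.77 − 5·0.4157 + 5 = 7.692
ΔM = M_1 − M_2 = 5.291 − (7.692) = -2.400; smaller M is more luminous → Star 1.
L ratio = 10^(0.4 |ΔM|) = 10^0.960 = 9.122

Star 1 is more luminous, by a factor of 9.12.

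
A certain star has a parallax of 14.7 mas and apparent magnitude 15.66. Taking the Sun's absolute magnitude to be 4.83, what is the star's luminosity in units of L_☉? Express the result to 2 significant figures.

d = 1/p = 1000/14.7 mas = 68.03 pc
M = m − 5 log₁₀ d + 5 = 15.66 − 5·1.8327 + 5 = 11.497
M − M_☉ = 11.497 − 4.83 = 6.667
L/L_☉ = 10^(−0.4 × 6.667) = 2.155×10^-3

L/L_☉ ≈ 2.2×10^-3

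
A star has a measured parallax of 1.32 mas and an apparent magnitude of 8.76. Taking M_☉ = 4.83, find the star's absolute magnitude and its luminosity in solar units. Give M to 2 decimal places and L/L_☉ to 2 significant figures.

M ≈ -0.64; L/L_☉ ≈ 150

d = 1/p = 1000/1.32 mas = 757.6 pc
M = m − 5 log₁₀ d + 5 = 8.76 − 5·2.8794 + 5 = -0.637
M − M_☉ = -0.637 − 4.83 = -5.467
L/L_☉ = 10^(−0.4 × -5.467) = 153.8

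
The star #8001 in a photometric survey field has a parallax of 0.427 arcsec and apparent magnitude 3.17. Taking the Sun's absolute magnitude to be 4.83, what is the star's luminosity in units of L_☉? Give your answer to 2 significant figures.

d = 1/p = 1/0.427″ = 2.342 pc
M = m − 5 log₁₀ d + 5 = 3.17 − 5·0.3696 + 5 = 6.322
M − M_☉ = 6.322 − 4.83 = 1.492
L/L_☉ = 10^(−0.4 × 1.492) = 0.2530

L/L_☉ ≈ 0.25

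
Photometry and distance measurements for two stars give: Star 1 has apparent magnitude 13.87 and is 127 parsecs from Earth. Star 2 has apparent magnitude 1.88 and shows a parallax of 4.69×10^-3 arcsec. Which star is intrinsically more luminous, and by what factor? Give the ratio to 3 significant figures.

Star 1: M = m − 5 log₁₀ d + 5 = 13.87 − 5·2.1038 + 5 = 8.351
Star 2: d = 1/p = 1/4.69×10^-3″ = 213.2 pc
Star 2: M = m − 5 log₁₀ d + 5 = 1.88 − 5·2.3288 + 5 = -4.764
ΔM = M_1 − M_2 = 8.351 − (-4.764) = 13.115; smaller M is more luminous → Star 2.
L ratio = 10^(0.4 |ΔM|) = 10^5.246 = 176200

Star 2 is more luminous, by a factor of 176000.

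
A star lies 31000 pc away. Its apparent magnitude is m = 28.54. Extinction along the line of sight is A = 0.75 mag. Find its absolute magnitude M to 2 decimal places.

M ≈ 10.33

5 log₁₀(d/10 pc) = 5 log₁₀(31000) − 5 = 17.457
M = m − 5 log₁₀(d/10) − A = 28.54 − 17.457 − 0.75 = 10.333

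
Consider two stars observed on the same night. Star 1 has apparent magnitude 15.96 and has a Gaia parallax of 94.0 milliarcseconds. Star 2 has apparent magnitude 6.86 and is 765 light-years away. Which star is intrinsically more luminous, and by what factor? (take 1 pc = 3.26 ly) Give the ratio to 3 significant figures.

Star 2 is more luminous, by a factor of 2.12×10^6.

Star 1: p = 94.0 mas = 0.0940″ → d = 1/p = 10.64 pc
Star 1: M = m − 5 log₁₀ d + 5 = 15.96 − 5·1.0269 + 5 = 15.826
Star 2: d = 765 ly / 3.26 = 234.7 pc
Star 2: M = m − 5 log₁₀ d + 5 = 6.86 − 5·2.3704 + 5 = 0.008
ΔM = M_1 − M_2 = 15.826 − (0.008) = 15.818; smaller M is more luminous → Star 2.
L ratio = 10^(0.4 |ΔM|) = 10^6.327 = 2.124×10^6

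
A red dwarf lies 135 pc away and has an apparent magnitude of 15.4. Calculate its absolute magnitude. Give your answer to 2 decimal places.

M ≈ 9.75

5 log₁₀(d/10 pc) = 5 log₁₀(135.0) − 5 = 5.652
M = m − 5 log₁₀(d/10) = 15.4 − 5.652 = 9.748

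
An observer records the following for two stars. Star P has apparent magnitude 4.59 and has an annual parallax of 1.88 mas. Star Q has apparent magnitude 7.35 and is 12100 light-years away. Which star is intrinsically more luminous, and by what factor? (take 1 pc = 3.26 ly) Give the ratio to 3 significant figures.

Star Q is more luminous, by a factor of 3.83.

Star P: p = 1.88 mas = 1.88×10^-3″ → d = 1/p = 531.9 pc
Star P: M = m − 5 log₁₀ d + 5 = 4.59 − 5·2.7258 + 5 = -4.039
Star Q: d = 12100 ly / 3.26 = 3712 pc
Star Q: M = m − 5 log₁₀ d + 5 = 7.35 − 5·3.5696 + 5 = -5.498
ΔM = M_P − M_Q = -4.039 − (-5.498) = 1.459; smaller M is more luminous → Star Q.
L ratio = 10^(0.4 |ΔM|) = 10^0.583 = 3.832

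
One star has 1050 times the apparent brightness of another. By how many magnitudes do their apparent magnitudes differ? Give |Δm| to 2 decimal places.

|Δm| ≈ 7.55

Pogson: Δm = −2.5 log₁₀(ratio) = −2.5 log₁₀(1050) = −2.5 × 3.0212 = -7.553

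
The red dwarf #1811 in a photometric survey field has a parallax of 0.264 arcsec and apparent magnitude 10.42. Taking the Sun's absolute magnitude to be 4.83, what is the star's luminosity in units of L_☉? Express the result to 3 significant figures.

L/L_☉ ≈ 8.33×10^-4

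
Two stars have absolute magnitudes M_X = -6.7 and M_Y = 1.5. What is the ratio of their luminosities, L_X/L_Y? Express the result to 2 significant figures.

ΔM = M_X − M_Y = -8.2
L_X/L_Y = 10^(−0.4 ΔM) = 10^3.280 = 1905

L_X/L_Y ≈ 1900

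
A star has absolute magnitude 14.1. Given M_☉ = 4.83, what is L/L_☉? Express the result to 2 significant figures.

L/L_☉ ≈ 2.0×10^-4

M − M_☉ = 14.1 − 4.83 = 9.270
L/L_☉ = 10^(−0.4 (M − M_☉)) = 10^-3.708 = 1.959×10^-4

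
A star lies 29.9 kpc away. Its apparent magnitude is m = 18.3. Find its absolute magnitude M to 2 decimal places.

M ≈ 0.92

d = 29.9 kpc = 29900 pc
5 log₁₀(d/10 pc) = 5 log₁₀(29900) − 5 = 17.378
M = m − 5 log₁₀(d/10) = 18.3 − 17.378 = 0.922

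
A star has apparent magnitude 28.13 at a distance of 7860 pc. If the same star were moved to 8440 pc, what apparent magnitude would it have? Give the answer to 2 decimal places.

Flux ∝ 1/d², so Δm = 5 log₁₀(d₂/d₁) = 5 log₁₀(8440/7860) = 0.155
m₂ = m₁ + Δm = 28.13 + (0.155) = 28.285

m ≈ 28.28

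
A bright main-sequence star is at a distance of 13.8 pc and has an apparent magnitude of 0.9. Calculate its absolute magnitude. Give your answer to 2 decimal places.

M ≈ 0.20

5 log₁₀(d/10 pc) = 5 log₁₀(13.80) − 5 = 0.699
M = m − 5 log₁₀(d/10) = 0.9 − 0.699 = 0.201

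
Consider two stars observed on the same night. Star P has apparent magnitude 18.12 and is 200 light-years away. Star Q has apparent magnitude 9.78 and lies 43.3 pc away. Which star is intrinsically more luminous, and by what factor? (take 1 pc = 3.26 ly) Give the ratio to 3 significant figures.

Star P: d = 200 ly / 3.26 = 61.35 pc
Star P: M = m − 5 log₁₀ d + 5 = 18.12 − 5·1.7878 + 5 = 14.181
Star Q: M = m − 5 log₁₀ d + 5 = 9.78 − 5·1.6365 + 5 = 6.598
ΔM = M_P − M_Q = 14.181 − (6.598) = 7.583; smaller M is more luminous → Star Q.
L ratio = 10^(0.4 |ΔM|) = 10^3.033 = 1080

Star Q is more luminous, by a factor of 1080.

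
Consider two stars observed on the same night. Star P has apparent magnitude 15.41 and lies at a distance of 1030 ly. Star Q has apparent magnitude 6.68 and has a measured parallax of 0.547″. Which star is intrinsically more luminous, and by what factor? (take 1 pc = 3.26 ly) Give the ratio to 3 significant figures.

Star P is more luminous, by a factor of 9.62.

Star P: d = 1030 ly / 3.26 = 316.0 pc
Star P: M = m − 5 log₁₀ d + 5 = 15.41 − 5·2.4996 + 5 = 7.912
Star Q: d = 1/p = 1/0.547″ = 1.828 pc
Star Q: M = m − 5 log₁₀ d + 5 = 6.68 − 5·0.2620 + 5 = 10.370
ΔM = M_P − M_Q = 7.912 − (10.370) = -2.458; smaller M is more luminous → Star P.
L ratio = 10^(0.4 |ΔM|) = 10^0.983 = 9.621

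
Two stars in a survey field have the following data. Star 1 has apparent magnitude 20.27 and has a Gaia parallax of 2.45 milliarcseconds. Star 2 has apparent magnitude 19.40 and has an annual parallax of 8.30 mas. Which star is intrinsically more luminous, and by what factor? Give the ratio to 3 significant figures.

Star 1 is more luminous, by a factor of 5.15.

Star 1: p = 2.45 mas = 2.45×10^-3″ → d = 1/p = 408.2 pc
Star 1: M = m − 5 log₁₀ d + 5 = 20.27 − 5·2.6108 + 5 = 12.216
Star 2: p = 8.30 mas = 8.30×10^-3″ → d = 1/p = 120.5 pc
Star 2: M = m − 5 log₁₀ d + 5 = 19.40 − 5·2.0809 + 5 = 13.995
ΔM = M_1 − M_2 = 12.216 − (13.995) = -1.780; smaller M is more luminous → Star 1.
L ratio = 10^(0.4 |ΔM|) = 10^0.712 = 5.150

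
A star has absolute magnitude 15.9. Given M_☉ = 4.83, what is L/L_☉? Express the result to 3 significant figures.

M − M_☉ = 15.9 − 4.83 = 11.070
L/L_☉ = 10^(−0.4 (M − M_☉)) = 10^-4.428 = 3.733×10^-5

L/L_☉ ≈ 3.73×10^-5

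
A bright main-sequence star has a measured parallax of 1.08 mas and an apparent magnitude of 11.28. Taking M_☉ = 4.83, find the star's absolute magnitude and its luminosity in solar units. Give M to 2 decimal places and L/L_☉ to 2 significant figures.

d = 1/p = 1000/1.08 mas = 925.9 pc
M = m − 5 log₁₀ d + 5 = 11.28 − 5·2.9666 + 5 = 1.447
M − M_☉ = 1.447 − 4.83 = -3.383
L/L_☉ = 10^(−0.4 × -3.383) = 22.55

M ≈ 1.45; L/L_☉ ≈ 23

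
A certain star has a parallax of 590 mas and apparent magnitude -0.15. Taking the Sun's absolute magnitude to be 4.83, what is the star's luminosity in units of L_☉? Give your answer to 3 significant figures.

d = 1/p = 1000/590 mas = 1.695 pc
M = m − 5 log₁₀ d + 5 = -0.15 − 5·0.2291 + 5 = 3.704
M − M_☉ = 3.704 − 4.83 = -1.126
L/L_☉ = 10^(−0.4 × -1.126) = 2.820

L/L_☉ ≈ 2.82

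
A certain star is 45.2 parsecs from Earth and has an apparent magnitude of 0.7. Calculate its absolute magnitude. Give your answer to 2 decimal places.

5 log₁₀(d/10 pc) = 5 log₁₀(45.20) − 5 = 3.276
M = m − 5 log₁₀(d/10) = 0.7 − 3.276 = -2.576

M ≈ -2.58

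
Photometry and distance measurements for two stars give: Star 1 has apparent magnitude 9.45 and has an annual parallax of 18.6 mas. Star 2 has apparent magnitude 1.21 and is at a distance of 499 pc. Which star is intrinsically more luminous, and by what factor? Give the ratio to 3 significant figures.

Star 2 is more luminous, by a factor of 170000.

Star 1: p = 18.6 mas = 0.0186″ → d = 1/p = 53.76 pc
Star 1: M = m − 5 log₁₀ d + 5 = 9.45 − 5·1.7305 + 5 = 5.798
Star 2: M = m − 5 log₁₀ d + 5 = 1.21 − 5·2.6981 + 5 = -7.281
ΔM = M_1 − M_2 = 5.798 − (-7.281) = 13.078; smaller M is more luminous → Star 2.
L ratio = 10^(0.4 |ΔM|) = 10^5.231 = 170300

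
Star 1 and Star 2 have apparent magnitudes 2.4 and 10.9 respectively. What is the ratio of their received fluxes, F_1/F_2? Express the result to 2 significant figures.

Magnitude difference = -8.5
Flux ratio = 10^(−0.4 Δm) = 10^(−0.4 × -8.5) = 10^3.400 = 2512

F_1/F_2 ≈ 2500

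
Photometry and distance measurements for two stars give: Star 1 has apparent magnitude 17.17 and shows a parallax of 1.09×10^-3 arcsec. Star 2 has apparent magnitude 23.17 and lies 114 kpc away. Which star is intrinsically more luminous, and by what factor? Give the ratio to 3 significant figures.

Star 1: d = 1/p = 1/1.09×10^-3″ = 917.4 pc
Star 1: M = m − 5 log₁₀ d + 5 = 17.17 − 5·2.9626 + 5 = 7.357
Star 2: d = 114 kpc = 114000 pc
Star 2: M = m − 5 log₁₀ d + 5 = 23.17 − 5·5.0569 + 5 = 2.885
ΔM = M_1 − M_2 = 7.357 − (2.885) = 4.472; smaller M is more luminous → Star 2.
L ratio = 10^(0.4 |ΔM|) = 10^1.789 = 61.47

Star 2 is more luminous, by a factor of 61.5.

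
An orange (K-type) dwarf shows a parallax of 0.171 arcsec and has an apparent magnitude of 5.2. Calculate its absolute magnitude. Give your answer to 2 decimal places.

M ≈ 6.36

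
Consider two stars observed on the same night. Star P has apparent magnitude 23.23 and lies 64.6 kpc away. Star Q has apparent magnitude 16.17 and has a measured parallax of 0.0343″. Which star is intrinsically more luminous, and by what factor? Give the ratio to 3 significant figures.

Star P: d = 64.6 kpc = 64600 pc
Star P: M = m − 5 log₁₀ d + 5 = 23.23 − 5·4.8102 + 5 = 4.179
Star Q: d = 1/p = 1/0.0343″ = 29.15 pc
Star Q: M = m − 5 log₁₀ d + 5 = 16.17 − 5·1.4647 + 5 = 13.846
ΔM = M_P − M_Q = 4.179 − (13.846) = -9.668; smaller M is more luminous → Star P.
L ratio = 10^(0.4 |ΔM|) = 10^3.867 = 7363

Star P is more luminous, by a factor of 7360.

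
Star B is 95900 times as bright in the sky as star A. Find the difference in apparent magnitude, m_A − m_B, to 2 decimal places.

m_A − m_B ≈ 12.45

Pogson: Δm = −2.5 log₁₀(ratio) = −2.5 log₁₀(95900) = −2.5 × 4.9818 = -12.455
Star B is brighter so has the smaller magnitude: m_A − m_B is positive.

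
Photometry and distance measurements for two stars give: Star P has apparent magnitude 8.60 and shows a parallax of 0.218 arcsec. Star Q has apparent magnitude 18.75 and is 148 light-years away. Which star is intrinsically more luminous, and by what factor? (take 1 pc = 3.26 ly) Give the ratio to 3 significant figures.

Star P: d = 1/p = 1/0.218″ = 4.587 pc
Star P: M = m − 5 log₁₀ d + 5 = 8.60 − 5·0.6615 + 5 = 10.292
Star Q: d = 148 ly / 3.26 = 45.40 pc
Star Q: M = m − 5 log₁₀ d + 5 = 18.75 − 5·1.6570 + 5 = 15.465
ΔM = M_P − M_Q = 10.292 − (15.465) = -5.172; smaller M is more luminous → Star P.
L ratio = 10^(0.4 |ΔM|) = 10^2.069 = 117.2

Star P is more luminous, by a factor of 117.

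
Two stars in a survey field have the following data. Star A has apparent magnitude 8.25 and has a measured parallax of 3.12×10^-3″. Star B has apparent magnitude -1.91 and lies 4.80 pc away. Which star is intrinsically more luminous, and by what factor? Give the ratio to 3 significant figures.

Star B is more luminous, by a factor of 2.60.

Star A: d = 1/p = 1/3.12×10^-3″ = 320.5 pc
Star A: M = m − 5 log₁₀ d + 5 = 8.25 − 5·2.5058 + 5 = 0.721
Star B: M = m − 5 log₁₀ d + 5 = -1.91 − 5·0.6812 + 5 = -0.316
ΔM = M_A − M_B = 0.721 − (-0.316) = 1.037; smaller M is more luminous → Star B.
L ratio = 10^(0.4 |ΔM|) = 10^0.415 = 2.599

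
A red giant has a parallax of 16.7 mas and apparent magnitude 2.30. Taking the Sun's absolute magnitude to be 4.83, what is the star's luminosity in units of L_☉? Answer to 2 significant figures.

L/L_☉ ≈ 370

d = 1/p = 1000/16.7 mas = 59.88 pc
M = m − 5 log₁₀ d + 5 = 2.30 − 5·1.7773 + 5 = -1.586
M − M_☉ = -1.586 − 4.83 = -6.416
L/L_☉ = 10^(−0.4 × -6.416) = 368.6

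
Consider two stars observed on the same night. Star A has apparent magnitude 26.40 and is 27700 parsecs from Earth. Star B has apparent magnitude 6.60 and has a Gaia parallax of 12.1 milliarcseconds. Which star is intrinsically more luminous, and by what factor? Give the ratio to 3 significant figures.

Star B is more luminous, by a factor of 740.

Star A: M = m − 5 log₁₀ d + 5 = 26.40 − 5·4.4425 + 5 = 9.188
Star B: p = 12.1 mas = 0.0121″ → d = 1/p = 82.64 pc
Star B: M = m − 5 log₁₀ d + 5 = 6.60 − 5·1.9172 + 5 = 2.014
ΔM = M_A − M_B = 9.188 − (2.014) = 7.174; smaller M is more luminous → Star B.
L ratio = 10^(0.4 |ΔM|) = 10^2.869 = 740.4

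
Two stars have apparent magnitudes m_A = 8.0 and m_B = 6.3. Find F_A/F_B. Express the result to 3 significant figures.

F_A/F_B ≈ 0.209

Magnitude difference = 1.7
Flux ratio = 10^(−0.4 Δm) = 10^(−0.4 × 1.7) = 10^-0.680 = 0.2089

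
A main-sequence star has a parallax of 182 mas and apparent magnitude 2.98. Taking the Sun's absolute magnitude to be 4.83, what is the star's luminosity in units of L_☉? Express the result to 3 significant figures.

L/L_☉ ≈ 1.66

d = 1/p = 1000/182 mas = 5.495 pc
M = m − 5 log₁₀ d + 5 = 2.98 − 5·0.7399 + 5 = 4.280
M − M_☉ = 4.280 − 4.83 = -0.550
L/L_☉ = 10^(−0.4 × -0.550) = 1.659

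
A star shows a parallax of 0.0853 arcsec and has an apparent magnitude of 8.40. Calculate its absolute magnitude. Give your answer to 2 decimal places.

M ≈ 8.05

d = 1/p = 1/0.0853″ = 11.72 pc
5 log₁₀(d/10 pc) = 5 log₁₀(11.72) − 5 = 0.345
M = m − 5 log₁₀(d/10) = 8.40 − 0.345 = 8.055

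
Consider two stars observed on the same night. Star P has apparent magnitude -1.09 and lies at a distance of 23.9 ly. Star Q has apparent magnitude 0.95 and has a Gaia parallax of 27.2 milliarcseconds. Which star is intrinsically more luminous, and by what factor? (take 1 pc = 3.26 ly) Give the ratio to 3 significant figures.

Star Q is more luminous, by a factor of 3.84.

Star P: d = 23.9 ly / 3.26 = 7.331 pc
Star P: M = m − 5 log₁₀ d + 5 = -1.09 − 5·0.8652 + 5 = -0.416
Star Q: p = 27.2 mas = 0.0272″ → d = 1/p = 36.76 pc
Star Q: M = m − 5 log₁₀ d + 5 = 0.95 − 5·1.5654 + 5 = -1.877
ΔM = M_P − M_Q = -0.416 − (-1.877) = 1.461; smaller M is more luminous → Star Q.
L ratio = 10^(0.4 |ΔM|) = 10^0.585 = 3.842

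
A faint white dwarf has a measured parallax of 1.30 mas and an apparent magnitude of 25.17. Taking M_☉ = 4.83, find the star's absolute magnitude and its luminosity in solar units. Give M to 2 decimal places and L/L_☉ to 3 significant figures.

M ≈ 15.74; L/L_☉ ≈ 4.33×10^-5

d = 1/p = 1000/1.30 mas = 769.2 pc
M = m − 5 log₁₀ d + 5 = 25.17 − 5·2.8861 + 5 = 15.740
M − M_☉ = 15.740 − 4.83 = 10.910
L/L_☉ = 10^(−0.4 × 10.910) = 4.326×10^-5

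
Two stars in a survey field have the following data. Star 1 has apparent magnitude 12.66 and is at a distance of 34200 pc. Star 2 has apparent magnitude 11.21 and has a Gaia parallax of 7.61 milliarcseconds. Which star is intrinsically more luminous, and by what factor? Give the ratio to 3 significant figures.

Star 1 is more luminous, by a factor of 17800.

Star 1: M = m − 5 log₁₀ d + 5 = 12.66 − 5·4.5340 + 5 = -5.010
Star 2: p = 7.61 mas = 7.61×10^-3″ → d = 1/p = 131.4 pc
Star 2: M = m − 5 log₁₀ d + 5 = 11.21 − 5·2.1186 + 5 = 5.617
ΔM = M_1 − M_2 = -5.010 − (5.617) = -10.627; smaller M is more luminous → Star 1.
L ratio = 10^(0.4 |ΔM|) = 10^4.251 = 17820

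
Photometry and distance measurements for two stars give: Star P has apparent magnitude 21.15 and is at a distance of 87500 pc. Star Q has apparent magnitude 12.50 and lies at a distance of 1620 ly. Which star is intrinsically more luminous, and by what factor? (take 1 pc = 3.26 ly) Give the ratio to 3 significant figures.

Star P: M = m − 5 log₁₀ d + 5 = 21.15 − 5·4.9420 + 5 = 1.440
Star Q: d = 1620 ly / 3.26 = 496.9 pc
Star Q: M = m − 5 log₁₀ d + 5 = 12.50 − 5·2.6963 + 5 = 4.019
ΔM = M_P − M_Q = 1.440 − (4.019) = -2.579; smaller M is more luminous → Star P.
L ratio = 10^(0.4 |ΔM|) = 10^1.031 = 10.75

Star P is more luminous, by a factor of 10.8.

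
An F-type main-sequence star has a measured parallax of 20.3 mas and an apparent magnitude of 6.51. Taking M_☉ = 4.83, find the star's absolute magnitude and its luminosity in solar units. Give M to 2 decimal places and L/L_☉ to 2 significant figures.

d = 1/p = 1000/20.3 mas = 49.26 pc
M = m − 5 log₁₀ d + 5 = 6.51 − 5·1.6925 + 5 = 3.047
M − M_☉ = 3.047 − 4.83 = -1.783
L/L_☉ = 10^(−0.4 × -1.783) = 5.164

M ≈ 3.05; L/L_☉ ≈ 5.2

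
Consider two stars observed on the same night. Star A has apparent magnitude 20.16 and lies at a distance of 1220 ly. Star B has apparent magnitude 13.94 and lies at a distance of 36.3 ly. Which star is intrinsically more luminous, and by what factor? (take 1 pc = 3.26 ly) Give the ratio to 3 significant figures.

Star A is more luminous, by a factor of 3.67.

Star A: d = 1220 ly / 3.26 = 374.2 pc
Star A: M = m − 5 log₁₀ d + 5 = 20.16 − 5·2.5731 + 5 = 12.294
Star B: d = 36.3 ly / 3.26 = 11.13 pc
Star B: M = m − 5 log₁₀ d + 5 = 13.94 − 5·1.0467 + 5 = 13.707
ΔM = M_A − M_B = 12.294 − (13.707) = -1.412; smaller M is more luminous → Star A.
L ratio = 10^(0.4 |ΔM|) = 10^0.565 = 3.672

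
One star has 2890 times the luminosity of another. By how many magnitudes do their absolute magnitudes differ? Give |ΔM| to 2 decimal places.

Pogson: ΔM = −2.5 log₁₀(ratio) = −2.5 log₁₀(2890) = −2.5 × 3.4609 = -8.652

|ΔM| ≈ 8.65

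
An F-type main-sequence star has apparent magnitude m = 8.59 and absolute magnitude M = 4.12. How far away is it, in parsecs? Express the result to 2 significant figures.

d ≈ 78 pc

Distance modulus: m − M = 8.59 − (4.12) = 4.470
m − M = 5 log₁₀ d − 5
log₁₀ d = (m − M)/5 + 1 = 1.8940
d = 10^1.8940 = 78.34 pc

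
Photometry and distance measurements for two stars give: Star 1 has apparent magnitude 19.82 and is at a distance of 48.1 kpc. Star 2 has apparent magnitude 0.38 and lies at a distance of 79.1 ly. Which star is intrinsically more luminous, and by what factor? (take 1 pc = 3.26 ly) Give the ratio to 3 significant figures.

Star 2 is more luminous, by a factor of 15.2.

Star 1: d = 48.1 kpc = 48100 pc
Star 1: M = m − 5 log₁₀ d + 5 = 19.82 − 5·4.6821 + 5 = 1.409
Star 2: d = 79.1 ly / 3.26 = 24.26 pc
Star 2: M = m − 5 log₁₀ d + 5 = 0.38 − 5·1.3850 + 5 = -1.545
ΔM = M_1 − M_2 = 1.409 − (-1.545) = 2.954; smaller M is more luminous → Star 2.
L ratio = 10^(0.4 |ΔM|) = 10^1.182 = 15.19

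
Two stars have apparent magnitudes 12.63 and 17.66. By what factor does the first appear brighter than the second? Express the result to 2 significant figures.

100

Δm = 12.63 − (17.66) = -5.03
Flux ratio = 10^(−0.4 Δm) = 10^(−0.4 × -5.03) = 10^2.012 = 102.8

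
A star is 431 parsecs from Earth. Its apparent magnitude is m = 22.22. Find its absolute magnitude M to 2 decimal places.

M ≈ 14.05

5 log₁₀(d/10 pc) = 5 log₁₀(431.0) − 5 = 8.172
M = m − 5 log₁₀(d/10) = 22.22 − 8.172 = 14.048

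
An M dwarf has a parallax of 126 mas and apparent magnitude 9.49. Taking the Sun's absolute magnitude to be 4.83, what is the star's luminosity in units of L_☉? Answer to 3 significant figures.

L/L_☉ ≈ 8.62×10^-3

d = 1/p = 1000/126 mas = 7.937 pc
M = m − 5 log₁₀ d + 5 = 9.49 − 5·0.8996 + 5 = 9.992
M − M_☉ = 9.992 − 4.83 = 5.162
L/L_☉ = 10^(−0.4 × 5.162) = 8.615×10^-3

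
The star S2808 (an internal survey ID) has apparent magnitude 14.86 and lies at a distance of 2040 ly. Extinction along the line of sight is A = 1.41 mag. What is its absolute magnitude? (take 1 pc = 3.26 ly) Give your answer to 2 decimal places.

M ≈ 4.47

d = 2040 ly / 3.26 = 625.8 pc
5 log₁₀(d/10 pc) = 5 log₁₀(625.8) − 5 = 8.982
M = m − 5 log₁₀(d/10) − A = 14.86 − 8.982 − 1.41 = 4.468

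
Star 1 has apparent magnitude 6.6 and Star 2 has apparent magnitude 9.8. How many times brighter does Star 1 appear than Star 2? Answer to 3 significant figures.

19.1

Magnitude difference = -3.2
Flux ratio = 10^(−0.4 Δm) = 10^(−0.4 × -3.2) = 10^1.280 = 19.05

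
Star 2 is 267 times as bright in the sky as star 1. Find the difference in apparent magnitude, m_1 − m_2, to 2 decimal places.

m_1 − m_2 ≈ 6.07

Pogson: Δm = −2.5 log₁₀(ratio) = −2.5 log₁₀(267) = −2.5 × 2.4265 = -6.066
Star 2 is brighter so has the smaller magnitude: m_1 − m_2 is positive.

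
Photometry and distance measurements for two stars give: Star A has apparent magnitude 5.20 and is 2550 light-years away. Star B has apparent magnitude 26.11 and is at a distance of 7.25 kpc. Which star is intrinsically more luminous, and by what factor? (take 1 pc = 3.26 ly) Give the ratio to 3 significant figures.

Star A: d = 2550 ly / 3.26 = 782.2 pc
Star A: M = m − 5 log₁₀ d + 5 = 5.20 − 5·2.8933 + 5 = -4.267
Star B: d = 7.25 kpc = 7250 pc
Star B: M = m − 5 log₁₀ d + 5 = 26.11 − 5·3.8603 + 5 = 11.808
ΔM = M_A − M_B = -4.267 − (11.808) = -16.075; smaller M is more luminous → Star A.
L ratio = 10^(0.4 |ΔM|) = 10^6.430 = 2.691×10^6

Star A is more luminous, by a factor of 2.69×10^6.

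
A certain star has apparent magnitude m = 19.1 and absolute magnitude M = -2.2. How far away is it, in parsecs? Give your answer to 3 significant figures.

d ≈ 182000 pc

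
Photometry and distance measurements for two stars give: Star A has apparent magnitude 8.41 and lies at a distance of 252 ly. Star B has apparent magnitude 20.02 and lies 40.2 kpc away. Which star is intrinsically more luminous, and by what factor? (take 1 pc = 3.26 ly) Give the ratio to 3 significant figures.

Star B is more luminous, by a factor of 6.14.

Star A: d = 252 ly / 3.26 = 77.30 pc
Star A: M = m − 5 log₁₀ d + 5 = 8.41 − 5·1.8882 + 5 = 3.969
Star B: d = 40.2 kpc = 40200 pc
Star B: M = m − 5 log₁₀ d + 5 = 20.02 − 5·4.6042 + 5 = 1.999
ΔM = M_A − M_B = 3.969 − (1.999) = 1.970; smaller M is more luminous → Star B.
L ratio = 10^(0.4 |ΔM|) = 10^0.788 = 6.139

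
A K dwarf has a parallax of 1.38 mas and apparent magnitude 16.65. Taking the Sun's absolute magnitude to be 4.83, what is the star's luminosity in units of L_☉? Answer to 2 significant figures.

L/L_☉ ≈ 0.098

d = 1/p = 1000/1.38 mas = 724.6 pc
M = m − 5 log₁₀ d + 5 = 16.65 − 5·2.8601 + 5 = 7.349
M − M_☉ = 7.349 − 4.83 = 2.519
L/L_☉ = 10^(−0.4 × 2.519) = 0.09823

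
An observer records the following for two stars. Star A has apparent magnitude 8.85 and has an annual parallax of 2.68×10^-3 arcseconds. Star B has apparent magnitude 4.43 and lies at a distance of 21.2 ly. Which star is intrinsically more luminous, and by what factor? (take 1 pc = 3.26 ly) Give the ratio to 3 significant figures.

Star A: d = 1/p = 1/2.68×10^-3″ = 373.1 pc
Star A: M = m − 5 log₁₀ d + 5 = 8.85 − 5·2.5719 + 5 = 0.991
Star B: d = 21.2 ly / 3.26 = 6.503 pc
Star B: M = m − 5 log₁₀ d + 5 = 4.43 − 5·0.8131 + 5 = 5.364
ΔM = M_A − M_B = 0.991 − (5.364) = -4.374; smaller M is more luminous → Star A.
L ratio = 10^(0.4 |ΔM|) = 10^1.749 = 56.17

Star A is more luminous, by a factor of 56.2.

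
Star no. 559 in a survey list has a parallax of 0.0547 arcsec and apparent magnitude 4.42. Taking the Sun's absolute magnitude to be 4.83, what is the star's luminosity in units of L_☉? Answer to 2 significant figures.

d = 1/p = 1/0.0547″ = 18.28 pc
M = m − 5 log₁₀ d + 5 = 4.42 − 5·1.2620 + 5 = 3.110
M − M_☉ = 3.110 − 4.83 = -1.720
L/L_☉ = 10^(−0.4 × -1.720) = 4.876

L/L_☉ ≈ 4.9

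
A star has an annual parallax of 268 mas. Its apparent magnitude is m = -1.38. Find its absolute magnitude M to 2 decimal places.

M ≈ 0.76

p = 268 mas = 0.268″ → d = 1/p = 3.731 pc
5 log₁₀(d/10 pc) = 5 log₁₀(3.731) − 5 = -2.141
M = m − 5 log₁₀(d/10) = -1.38 + 2.141 = 0.761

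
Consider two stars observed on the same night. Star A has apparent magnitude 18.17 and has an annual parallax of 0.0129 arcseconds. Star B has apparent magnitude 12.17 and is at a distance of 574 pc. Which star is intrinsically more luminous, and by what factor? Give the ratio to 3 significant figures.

Star A: d = 1/p = 1/0.0129″ = 77.52 pc
Star A: M = m − 5 log₁₀ d + 5 = 18.17 − 5·1.8894 + 5 = 13.723
Star B: M = m − 5 log₁₀ d + 5 = 12.17 − 5·2.7589 + 5 = 3.375
ΔM = M_A − M_B = 13.723 − (3.375) = 10.348; smaller M is more luminous → Star B.
L ratio = 10^(0.4 |ΔM|) = 10^4.139 = 13770

Star B is more luminous, by a factor of 13800.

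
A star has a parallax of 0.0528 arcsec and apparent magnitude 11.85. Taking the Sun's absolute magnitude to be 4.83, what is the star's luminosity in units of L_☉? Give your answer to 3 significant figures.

d = 1/p = 1/0.0528″ = 18.94 pc
M = m − 5 log₁₀ d + 5 = 11.85 − 5·1.2774 + 5 = 10.463
M − M_☉ = 10.463 − 4.83 = 5.633
L/L_☉ = 10^(−0.4 × 5.633) = 5.581×10^-3

L/L_☉ ≈ 5.58×10^-3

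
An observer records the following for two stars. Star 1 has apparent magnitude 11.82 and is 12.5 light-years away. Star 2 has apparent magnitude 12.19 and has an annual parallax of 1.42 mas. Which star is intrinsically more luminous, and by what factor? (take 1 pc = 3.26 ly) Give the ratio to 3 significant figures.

Star 2 is more luminous, by a factor of 24000.

Star 1: d = 12.5 ly / 3.26 = 3.834 pc
Star 1: M = m − 5 log₁₀ d + 5 = 11.82 − 5·0.5837 + 5 = 13.902
Star 2: p = 1.42 mas = 1.42×10^-3″ → d = 1/p = 704.2 pc
Star 2: M = m − 5 log₁₀ d + 5 = 12.19 − 5·2.8477 + 5 = 2.951
ΔM = M_1 − M_2 = 13.902 − (2.951) = 10.950; smaller M is more luminous → Star 2.
L ratio = 10^(0.4 |ΔM|) = 10^4.380 = 23990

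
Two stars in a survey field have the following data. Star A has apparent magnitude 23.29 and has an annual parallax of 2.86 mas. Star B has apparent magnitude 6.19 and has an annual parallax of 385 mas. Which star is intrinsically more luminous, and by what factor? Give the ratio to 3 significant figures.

Star A: p = 2.86 mas = 2.86×10^-3″ → d = 1/p = 349.7 pc
Star A: M = m − 5 log₁₀ d + 5 = 23.29 − 5·2.5436 + 5 = 15.572
Star B: p = 385 mas = 0.385″ → d = 1/p = 2.597 pc
Star B: M = m − 5 log₁₀ d + 5 = 6.19 − 5·0.4145 + 5 = 9.117
ΔM = M_A − M_B = 15.572 − (9.117) = 6.455; smaller M is more luminous → Star B.
L ratio = 10^(0.4 |ΔM|) = 10^2.582 = 381.8

Star B is more luminous, by a factor of 382.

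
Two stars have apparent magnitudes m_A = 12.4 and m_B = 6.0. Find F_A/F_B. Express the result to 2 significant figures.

Δm = 12.4 − (6.0) = 6.4
Flux ratio = 10^(−0.4 Δm) = 10^(−0.4 × 6.4) = 10^-2.560 = 2.754×10^-3

F_A/F_B ≈ 2.8×10^-3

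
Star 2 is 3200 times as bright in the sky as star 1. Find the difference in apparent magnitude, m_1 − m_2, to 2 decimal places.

m_1 − m_2 ≈ 8.76

Pogson: Δm = −2.5 log₁₀(ratio) = −2.5 log₁₀(3200) = −2.5 × 3.5051 = -8.763
Star 2 is brighter so has the smaller magnitude: m_1 − m_2 is positive.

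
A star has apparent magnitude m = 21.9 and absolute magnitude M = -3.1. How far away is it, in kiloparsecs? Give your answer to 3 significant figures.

d ≈ 1000 kpc

Distance modulus: m − M = 21.9 − (-3.1) = 25.000
m − M = 5 log₁₀ d − 5
log₁₀ d = (m − M)/5 + 1 = 6.0000
d = 10^6.0000 = 1.000×10^6 pc
= 1000 kpc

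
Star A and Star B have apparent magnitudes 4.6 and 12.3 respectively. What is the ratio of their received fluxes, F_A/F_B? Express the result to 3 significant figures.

Magnitude difference = -7.7
Flux ratio = 10^(−0.4 Δm) = 10^(−0.4 × -7.7) = 10^3.080 = 1202

F_A/F_B ≈ 1200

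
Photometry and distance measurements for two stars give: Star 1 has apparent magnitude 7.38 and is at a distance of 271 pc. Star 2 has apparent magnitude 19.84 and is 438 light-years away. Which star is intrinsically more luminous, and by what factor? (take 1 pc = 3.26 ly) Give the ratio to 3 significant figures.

Star 1: M = m − 5 log₁₀ d + 5 = 7.38 − 5·2.4330 + 5 = 0.215
Star 2: d = 438 ly / 3.26 = 134.4 pc
Star 2: M = m − 5 log₁₀ d + 5 = 19.84 − 5·2.1283 + 5 = 14.199
ΔM = M_1 − M_2 = 0.215 − (14.199) = -13.984; smaller M is more luminous → Star 1.
L ratio = 10^(0.4 |ΔM|) = 10^5.593 = 392100

Star 1 is more luminous, by a factor of 392000.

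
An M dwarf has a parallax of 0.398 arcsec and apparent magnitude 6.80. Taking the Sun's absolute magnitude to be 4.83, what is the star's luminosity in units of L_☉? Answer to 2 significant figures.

L/L_☉ ≈ 0.010

d = 1/p = 1/0.398″ = 2.513 pc
M = m − 5 log₁₀ d + 5 = 6.80 − 5·0.4001 + 5 = 9.799
M − M_☉ = 9.799 − 4.83 = 4.969
L/L_☉ = 10^(−0.4 × 4.969) = 0.01029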